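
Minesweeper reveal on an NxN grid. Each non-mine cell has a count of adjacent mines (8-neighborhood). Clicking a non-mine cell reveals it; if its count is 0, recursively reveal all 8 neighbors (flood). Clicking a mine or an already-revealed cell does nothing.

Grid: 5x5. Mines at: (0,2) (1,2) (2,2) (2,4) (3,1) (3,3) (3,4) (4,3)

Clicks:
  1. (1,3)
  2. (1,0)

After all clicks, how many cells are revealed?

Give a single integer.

Click 1 (1,3) count=4: revealed 1 new [(1,3)] -> total=1
Click 2 (1,0) count=0: revealed 6 new [(0,0) (0,1) (1,0) (1,1) (2,0) (2,1)] -> total=7

Answer: 7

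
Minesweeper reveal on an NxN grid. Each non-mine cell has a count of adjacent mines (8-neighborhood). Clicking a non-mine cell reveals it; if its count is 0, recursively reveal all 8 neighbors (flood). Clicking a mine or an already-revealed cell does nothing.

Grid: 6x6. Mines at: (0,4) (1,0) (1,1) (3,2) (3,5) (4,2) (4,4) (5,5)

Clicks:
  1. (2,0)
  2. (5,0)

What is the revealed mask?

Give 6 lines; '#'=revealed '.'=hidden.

Click 1 (2,0) count=2: revealed 1 new [(2,0)] -> total=1
Click 2 (5,0) count=0: revealed 7 new [(2,1) (3,0) (3,1) (4,0) (4,1) (5,0) (5,1)] -> total=8

Answer: ......
......
##....
##....
##....
##....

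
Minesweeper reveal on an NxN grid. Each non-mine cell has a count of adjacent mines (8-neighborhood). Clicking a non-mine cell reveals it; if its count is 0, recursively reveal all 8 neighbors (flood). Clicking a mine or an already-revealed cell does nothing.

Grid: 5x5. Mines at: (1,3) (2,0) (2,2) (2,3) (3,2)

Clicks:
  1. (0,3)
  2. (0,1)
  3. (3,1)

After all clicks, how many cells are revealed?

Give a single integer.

Answer: 8

Derivation:
Click 1 (0,3) count=1: revealed 1 new [(0,3)] -> total=1
Click 2 (0,1) count=0: revealed 6 new [(0,0) (0,1) (0,2) (1,0) (1,1) (1,2)] -> total=7
Click 3 (3,1) count=3: revealed 1 new [(3,1)] -> total=8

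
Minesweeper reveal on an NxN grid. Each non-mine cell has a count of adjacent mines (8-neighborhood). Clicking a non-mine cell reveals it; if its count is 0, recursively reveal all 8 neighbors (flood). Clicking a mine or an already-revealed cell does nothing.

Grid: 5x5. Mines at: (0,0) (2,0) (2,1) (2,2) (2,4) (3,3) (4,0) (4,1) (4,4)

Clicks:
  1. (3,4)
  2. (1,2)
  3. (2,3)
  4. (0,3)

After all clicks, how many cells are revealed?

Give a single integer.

Answer: 10

Derivation:
Click 1 (3,4) count=3: revealed 1 new [(3,4)] -> total=1
Click 2 (1,2) count=2: revealed 1 new [(1,2)] -> total=2
Click 3 (2,3) count=3: revealed 1 new [(2,3)] -> total=3
Click 4 (0,3) count=0: revealed 7 new [(0,1) (0,2) (0,3) (0,4) (1,1) (1,3) (1,4)] -> total=10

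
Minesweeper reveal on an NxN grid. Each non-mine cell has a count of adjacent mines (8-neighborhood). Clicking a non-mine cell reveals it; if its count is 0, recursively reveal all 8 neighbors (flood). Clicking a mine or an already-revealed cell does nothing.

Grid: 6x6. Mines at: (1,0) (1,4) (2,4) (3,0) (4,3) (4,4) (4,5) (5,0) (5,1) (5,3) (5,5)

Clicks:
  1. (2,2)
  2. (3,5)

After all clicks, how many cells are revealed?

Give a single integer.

Click 1 (2,2) count=0: revealed 12 new [(0,1) (0,2) (0,3) (1,1) (1,2) (1,3) (2,1) (2,2) (2,3) (3,1) (3,2) (3,3)] -> total=12
Click 2 (3,5) count=3: revealed 1 new [(3,5)] -> total=13

Answer: 13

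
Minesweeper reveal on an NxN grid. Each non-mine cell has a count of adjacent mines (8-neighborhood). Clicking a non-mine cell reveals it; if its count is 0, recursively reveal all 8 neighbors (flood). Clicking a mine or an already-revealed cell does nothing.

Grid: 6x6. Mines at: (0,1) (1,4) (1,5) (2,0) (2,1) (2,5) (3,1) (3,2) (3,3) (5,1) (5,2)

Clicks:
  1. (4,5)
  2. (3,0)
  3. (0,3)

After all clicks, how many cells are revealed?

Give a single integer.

Answer: 10

Derivation:
Click 1 (4,5) count=0: revealed 8 new [(3,4) (3,5) (4,3) (4,4) (4,5) (5,3) (5,4) (5,5)] -> total=8
Click 2 (3,0) count=3: revealed 1 new [(3,0)] -> total=9
Click 3 (0,3) count=1: revealed 1 new [(0,3)] -> total=10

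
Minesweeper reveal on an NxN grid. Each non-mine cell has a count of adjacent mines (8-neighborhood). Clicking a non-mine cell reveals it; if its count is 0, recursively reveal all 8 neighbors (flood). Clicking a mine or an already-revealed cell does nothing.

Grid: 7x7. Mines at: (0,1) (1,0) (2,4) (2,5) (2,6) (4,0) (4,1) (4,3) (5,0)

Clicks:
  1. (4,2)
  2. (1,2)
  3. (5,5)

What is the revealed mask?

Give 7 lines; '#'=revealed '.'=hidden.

Click 1 (4,2) count=2: revealed 1 new [(4,2)] -> total=1
Click 2 (1,2) count=1: revealed 1 new [(1,2)] -> total=2
Click 3 (5,5) count=0: revealed 18 new [(3,4) (3,5) (3,6) (4,4) (4,5) (4,6) (5,1) (5,2) (5,3) (5,4) (5,5) (5,6) (6,1) (6,2) (6,3) (6,4) (6,5) (6,6)] -> total=20

Answer: .......
..#....
.......
....###
..#.###
.######
.######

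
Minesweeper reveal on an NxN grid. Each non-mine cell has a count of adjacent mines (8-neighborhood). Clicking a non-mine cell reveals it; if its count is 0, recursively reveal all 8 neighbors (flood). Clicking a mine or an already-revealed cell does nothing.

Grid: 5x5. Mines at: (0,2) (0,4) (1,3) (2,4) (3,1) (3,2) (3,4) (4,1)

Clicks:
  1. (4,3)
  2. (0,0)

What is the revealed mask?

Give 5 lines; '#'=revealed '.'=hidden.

Answer: ##...
##...
##...
.....
...#.

Derivation:
Click 1 (4,3) count=2: revealed 1 new [(4,3)] -> total=1
Click 2 (0,0) count=0: revealed 6 new [(0,0) (0,1) (1,0) (1,1) (2,0) (2,1)] -> total=7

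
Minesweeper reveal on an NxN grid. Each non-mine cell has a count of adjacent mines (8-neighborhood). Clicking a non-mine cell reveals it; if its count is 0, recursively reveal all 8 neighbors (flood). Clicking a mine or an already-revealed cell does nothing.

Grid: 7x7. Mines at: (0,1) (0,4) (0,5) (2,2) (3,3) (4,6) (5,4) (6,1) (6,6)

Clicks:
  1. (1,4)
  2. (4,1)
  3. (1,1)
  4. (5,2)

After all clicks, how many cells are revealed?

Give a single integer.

Answer: 14

Derivation:
Click 1 (1,4) count=2: revealed 1 new [(1,4)] -> total=1
Click 2 (4,1) count=0: revealed 13 new [(1,0) (1,1) (2,0) (2,1) (3,0) (3,1) (3,2) (4,0) (4,1) (4,2) (5,0) (5,1) (5,2)] -> total=14
Click 3 (1,1) count=2: revealed 0 new [(none)] -> total=14
Click 4 (5,2) count=1: revealed 0 new [(none)] -> total=14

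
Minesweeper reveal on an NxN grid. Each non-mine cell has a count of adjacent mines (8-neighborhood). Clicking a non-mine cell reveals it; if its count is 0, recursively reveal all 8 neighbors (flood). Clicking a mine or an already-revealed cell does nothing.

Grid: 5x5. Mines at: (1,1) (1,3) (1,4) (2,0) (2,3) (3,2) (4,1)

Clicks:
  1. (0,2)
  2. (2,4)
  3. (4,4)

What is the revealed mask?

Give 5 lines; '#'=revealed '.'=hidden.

Answer: ..#..
.....
....#
...##
...##

Derivation:
Click 1 (0,2) count=2: revealed 1 new [(0,2)] -> total=1
Click 2 (2,4) count=3: revealed 1 new [(2,4)] -> total=2
Click 3 (4,4) count=0: revealed 4 new [(3,3) (3,4) (4,3) (4,4)] -> total=6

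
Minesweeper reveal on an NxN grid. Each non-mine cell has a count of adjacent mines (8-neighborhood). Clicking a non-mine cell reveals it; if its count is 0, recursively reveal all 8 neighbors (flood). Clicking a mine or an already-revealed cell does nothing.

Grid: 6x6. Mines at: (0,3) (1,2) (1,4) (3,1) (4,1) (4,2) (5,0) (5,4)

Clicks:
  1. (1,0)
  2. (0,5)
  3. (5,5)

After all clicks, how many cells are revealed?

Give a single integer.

Click 1 (1,0) count=0: revealed 6 new [(0,0) (0,1) (1,0) (1,1) (2,0) (2,1)] -> total=6
Click 2 (0,5) count=1: revealed 1 new [(0,5)] -> total=7
Click 3 (5,5) count=1: revealed 1 new [(5,5)] -> total=8

Answer: 8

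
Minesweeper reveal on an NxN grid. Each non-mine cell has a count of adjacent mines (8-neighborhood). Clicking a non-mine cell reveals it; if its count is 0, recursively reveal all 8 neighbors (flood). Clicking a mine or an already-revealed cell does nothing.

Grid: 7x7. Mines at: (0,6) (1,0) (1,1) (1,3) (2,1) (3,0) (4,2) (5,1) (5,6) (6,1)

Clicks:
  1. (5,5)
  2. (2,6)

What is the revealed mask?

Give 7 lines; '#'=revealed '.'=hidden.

Click 1 (5,5) count=1: revealed 1 new [(5,5)] -> total=1
Click 2 (2,6) count=0: revealed 22 new [(1,4) (1,5) (1,6) (2,3) (2,4) (2,5) (2,6) (3,3) (3,4) (3,5) (3,6) (4,3) (4,4) (4,5) (4,6) (5,2) (5,3) (5,4) (6,2) (6,3) (6,4) (6,5)] -> total=23

Answer: .......
....###
...####
...####
...####
..####.
..####.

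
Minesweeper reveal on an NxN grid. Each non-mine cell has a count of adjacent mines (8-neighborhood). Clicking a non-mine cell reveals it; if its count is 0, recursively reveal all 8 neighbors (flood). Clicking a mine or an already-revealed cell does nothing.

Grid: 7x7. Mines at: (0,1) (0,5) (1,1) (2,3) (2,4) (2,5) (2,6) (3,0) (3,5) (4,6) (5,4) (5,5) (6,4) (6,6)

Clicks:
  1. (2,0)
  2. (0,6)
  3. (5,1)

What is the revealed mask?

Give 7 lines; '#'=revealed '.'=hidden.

Answer: ......#
.......
#......
.###...
####...
####...
####...

Derivation:
Click 1 (2,0) count=2: revealed 1 new [(2,0)] -> total=1
Click 2 (0,6) count=1: revealed 1 new [(0,6)] -> total=2
Click 3 (5,1) count=0: revealed 15 new [(3,1) (3,2) (3,3) (4,0) (4,1) (4,2) (4,3) (5,0) (5,1) (5,2) (5,3) (6,0) (6,1) (6,2) (6,3)] -> total=17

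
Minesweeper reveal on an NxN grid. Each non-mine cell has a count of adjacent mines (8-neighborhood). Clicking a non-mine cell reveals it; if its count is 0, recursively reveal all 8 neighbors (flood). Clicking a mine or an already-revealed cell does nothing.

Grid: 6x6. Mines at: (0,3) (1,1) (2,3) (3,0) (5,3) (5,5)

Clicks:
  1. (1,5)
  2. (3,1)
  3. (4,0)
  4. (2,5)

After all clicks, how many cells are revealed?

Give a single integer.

Answer: 12

Derivation:
Click 1 (1,5) count=0: revealed 10 new [(0,4) (0,5) (1,4) (1,5) (2,4) (2,5) (3,4) (3,5) (4,4) (4,5)] -> total=10
Click 2 (3,1) count=1: revealed 1 new [(3,1)] -> total=11
Click 3 (4,0) count=1: revealed 1 new [(4,0)] -> total=12
Click 4 (2,5) count=0: revealed 0 new [(none)] -> total=12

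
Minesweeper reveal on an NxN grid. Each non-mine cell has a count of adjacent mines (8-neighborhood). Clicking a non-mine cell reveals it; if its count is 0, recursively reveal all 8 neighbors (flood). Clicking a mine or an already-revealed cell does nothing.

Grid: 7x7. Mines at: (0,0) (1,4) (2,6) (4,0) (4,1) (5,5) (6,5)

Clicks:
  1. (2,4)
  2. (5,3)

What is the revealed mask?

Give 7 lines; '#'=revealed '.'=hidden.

Answer: .###...
####...
######.
######.
..####.
#####..
#####..

Derivation:
Click 1 (2,4) count=1: revealed 1 new [(2,4)] -> total=1
Click 2 (5,3) count=0: revealed 32 new [(0,1) (0,2) (0,3) (1,0) (1,1) (1,2) (1,3) (2,0) (2,1) (2,2) (2,3) (2,5) (3,0) (3,1) (3,2) (3,3) (3,4) (3,5) (4,2) (4,3) (4,4) (4,5) (5,0) (5,1) (5,2) (5,3) (5,4) (6,0) (6,1) (6,2) (6,3) (6,4)] -> total=33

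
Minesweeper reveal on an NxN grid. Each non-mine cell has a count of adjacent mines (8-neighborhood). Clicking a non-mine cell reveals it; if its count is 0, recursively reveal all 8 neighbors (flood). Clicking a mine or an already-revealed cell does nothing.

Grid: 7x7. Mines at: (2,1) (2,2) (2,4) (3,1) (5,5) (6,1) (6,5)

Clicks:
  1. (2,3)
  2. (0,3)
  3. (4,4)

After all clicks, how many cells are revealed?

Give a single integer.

Click 1 (2,3) count=2: revealed 1 new [(2,3)] -> total=1
Click 2 (0,3) count=0: revealed 20 new [(0,0) (0,1) (0,2) (0,3) (0,4) (0,5) (0,6) (1,0) (1,1) (1,2) (1,3) (1,4) (1,5) (1,6) (2,5) (2,6) (3,5) (3,6) (4,5) (4,6)] -> total=21
Click 3 (4,4) count=1: revealed 1 new [(4,4)] -> total=22

Answer: 22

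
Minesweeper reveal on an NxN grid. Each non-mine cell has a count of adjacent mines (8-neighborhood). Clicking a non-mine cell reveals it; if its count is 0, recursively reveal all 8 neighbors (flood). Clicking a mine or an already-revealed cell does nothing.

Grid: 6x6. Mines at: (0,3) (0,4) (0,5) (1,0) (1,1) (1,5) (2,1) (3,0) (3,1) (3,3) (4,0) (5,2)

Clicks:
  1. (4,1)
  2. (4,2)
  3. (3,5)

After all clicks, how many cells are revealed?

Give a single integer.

Click 1 (4,1) count=4: revealed 1 new [(4,1)] -> total=1
Click 2 (4,2) count=3: revealed 1 new [(4,2)] -> total=2
Click 3 (3,5) count=0: revealed 10 new [(2,4) (2,5) (3,4) (3,5) (4,3) (4,4) (4,5) (5,3) (5,4) (5,5)] -> total=12

Answer: 12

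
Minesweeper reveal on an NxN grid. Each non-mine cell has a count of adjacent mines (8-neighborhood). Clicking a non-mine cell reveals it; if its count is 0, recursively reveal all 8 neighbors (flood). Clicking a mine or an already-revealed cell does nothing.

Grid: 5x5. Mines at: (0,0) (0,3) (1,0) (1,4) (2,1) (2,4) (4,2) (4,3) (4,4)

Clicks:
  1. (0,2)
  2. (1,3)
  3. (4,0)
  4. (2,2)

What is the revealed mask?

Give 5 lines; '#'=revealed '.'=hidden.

Click 1 (0,2) count=1: revealed 1 new [(0,2)] -> total=1
Click 2 (1,3) count=3: revealed 1 new [(1,3)] -> total=2
Click 3 (4,0) count=0: revealed 4 new [(3,0) (3,1) (4,0) (4,1)] -> total=6
Click 4 (2,2) count=1: revealed 1 new [(2,2)] -> total=7

Answer: ..#..
...#.
..#..
##...
##...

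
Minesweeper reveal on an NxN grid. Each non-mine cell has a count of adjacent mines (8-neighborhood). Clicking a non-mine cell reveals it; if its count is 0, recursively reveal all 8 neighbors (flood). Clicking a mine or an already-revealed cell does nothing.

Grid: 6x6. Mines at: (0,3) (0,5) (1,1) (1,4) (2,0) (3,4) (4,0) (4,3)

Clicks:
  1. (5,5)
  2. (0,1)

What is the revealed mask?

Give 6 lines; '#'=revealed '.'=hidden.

Answer: .#....
......
......
......
....##
....##

Derivation:
Click 1 (5,5) count=0: revealed 4 new [(4,4) (4,5) (5,4) (5,5)] -> total=4
Click 2 (0,1) count=1: revealed 1 new [(0,1)] -> total=5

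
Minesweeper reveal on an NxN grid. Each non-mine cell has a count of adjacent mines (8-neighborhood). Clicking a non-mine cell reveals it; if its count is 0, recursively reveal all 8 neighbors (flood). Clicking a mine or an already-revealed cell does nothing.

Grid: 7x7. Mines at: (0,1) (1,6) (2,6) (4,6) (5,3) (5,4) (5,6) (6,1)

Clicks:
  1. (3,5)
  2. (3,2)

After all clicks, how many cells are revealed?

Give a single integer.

Click 1 (3,5) count=2: revealed 1 new [(3,5)] -> total=1
Click 2 (3,2) count=0: revealed 30 new [(0,2) (0,3) (0,4) (0,5) (1,0) (1,1) (1,2) (1,3) (1,4) (1,5) (2,0) (2,1) (2,2) (2,3) (2,4) (2,5) (3,0) (3,1) (3,2) (3,3) (3,4) (4,0) (4,1) (4,2) (4,3) (4,4) (4,5) (5,0) (5,1) (5,2)] -> total=31

Answer: 31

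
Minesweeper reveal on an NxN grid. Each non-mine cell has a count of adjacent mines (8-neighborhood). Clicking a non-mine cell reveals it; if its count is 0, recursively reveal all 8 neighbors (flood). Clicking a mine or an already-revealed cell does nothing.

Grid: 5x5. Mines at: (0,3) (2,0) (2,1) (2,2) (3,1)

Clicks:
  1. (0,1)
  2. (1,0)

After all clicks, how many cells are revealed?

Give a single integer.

Answer: 6

Derivation:
Click 1 (0,1) count=0: revealed 6 new [(0,0) (0,1) (0,2) (1,0) (1,1) (1,2)] -> total=6
Click 2 (1,0) count=2: revealed 0 new [(none)] -> total=6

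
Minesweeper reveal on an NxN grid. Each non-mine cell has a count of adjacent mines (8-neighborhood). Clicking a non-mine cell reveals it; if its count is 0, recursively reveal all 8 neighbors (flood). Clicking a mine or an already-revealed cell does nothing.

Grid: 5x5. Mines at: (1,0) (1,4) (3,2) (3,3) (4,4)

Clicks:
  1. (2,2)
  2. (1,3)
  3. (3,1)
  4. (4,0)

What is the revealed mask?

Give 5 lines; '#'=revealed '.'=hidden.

Click 1 (2,2) count=2: revealed 1 new [(2,2)] -> total=1
Click 2 (1,3) count=1: revealed 1 new [(1,3)] -> total=2
Click 3 (3,1) count=1: revealed 1 new [(3,1)] -> total=3
Click 4 (4,0) count=0: revealed 5 new [(2,0) (2,1) (3,0) (4,0) (4,1)] -> total=8

Answer: .....
...#.
###..
##...
##...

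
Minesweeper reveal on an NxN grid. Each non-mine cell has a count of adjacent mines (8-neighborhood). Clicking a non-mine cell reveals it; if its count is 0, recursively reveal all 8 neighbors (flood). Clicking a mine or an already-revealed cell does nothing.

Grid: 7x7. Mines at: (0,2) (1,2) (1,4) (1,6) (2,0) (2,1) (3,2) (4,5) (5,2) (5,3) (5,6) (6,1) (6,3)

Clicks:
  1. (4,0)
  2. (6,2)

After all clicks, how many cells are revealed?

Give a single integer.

Click 1 (4,0) count=0: revealed 6 new [(3,0) (3,1) (4,0) (4,1) (5,0) (5,1)] -> total=6
Click 2 (6,2) count=4: revealed 1 new [(6,2)] -> total=7

Answer: 7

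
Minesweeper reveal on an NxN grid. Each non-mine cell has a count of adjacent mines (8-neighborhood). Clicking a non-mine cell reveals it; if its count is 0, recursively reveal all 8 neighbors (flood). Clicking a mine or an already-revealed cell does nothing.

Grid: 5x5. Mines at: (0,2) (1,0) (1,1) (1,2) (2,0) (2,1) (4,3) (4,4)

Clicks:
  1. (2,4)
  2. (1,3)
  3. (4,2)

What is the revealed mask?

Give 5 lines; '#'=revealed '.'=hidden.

Answer: ...##
...##
...##
...##
..#..

Derivation:
Click 1 (2,4) count=0: revealed 8 new [(0,3) (0,4) (1,3) (1,4) (2,3) (2,4) (3,3) (3,4)] -> total=8
Click 2 (1,3) count=2: revealed 0 new [(none)] -> total=8
Click 3 (4,2) count=1: revealed 1 new [(4,2)] -> total=9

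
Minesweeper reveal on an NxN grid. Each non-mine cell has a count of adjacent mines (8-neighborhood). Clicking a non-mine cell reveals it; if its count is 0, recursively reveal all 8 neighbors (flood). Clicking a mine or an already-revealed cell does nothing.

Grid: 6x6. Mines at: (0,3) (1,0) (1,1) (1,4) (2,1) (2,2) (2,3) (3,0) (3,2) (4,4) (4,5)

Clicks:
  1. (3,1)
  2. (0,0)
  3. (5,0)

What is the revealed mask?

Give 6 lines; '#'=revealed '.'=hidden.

Click 1 (3,1) count=4: revealed 1 new [(3,1)] -> total=1
Click 2 (0,0) count=2: revealed 1 new [(0,0)] -> total=2
Click 3 (5,0) count=0: revealed 8 new [(4,0) (4,1) (4,2) (4,3) (5,0) (5,1) (5,2) (5,3)] -> total=10

Answer: #.....
......
......
.#....
####..
####..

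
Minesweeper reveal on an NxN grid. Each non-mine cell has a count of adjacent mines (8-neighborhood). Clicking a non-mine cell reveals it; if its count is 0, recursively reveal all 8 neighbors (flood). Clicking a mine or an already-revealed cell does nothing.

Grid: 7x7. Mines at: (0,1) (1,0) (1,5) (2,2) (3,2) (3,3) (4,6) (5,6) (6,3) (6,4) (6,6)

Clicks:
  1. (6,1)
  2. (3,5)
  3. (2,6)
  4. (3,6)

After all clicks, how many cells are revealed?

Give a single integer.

Answer: 16

Derivation:
Click 1 (6,1) count=0: revealed 13 new [(2,0) (2,1) (3,0) (3,1) (4,0) (4,1) (4,2) (5,0) (5,1) (5,2) (6,0) (6,1) (6,2)] -> total=13
Click 2 (3,5) count=1: revealed 1 new [(3,5)] -> total=14
Click 3 (2,6) count=1: revealed 1 new [(2,6)] -> total=15
Click 4 (3,6) count=1: revealed 1 new [(3,6)] -> total=16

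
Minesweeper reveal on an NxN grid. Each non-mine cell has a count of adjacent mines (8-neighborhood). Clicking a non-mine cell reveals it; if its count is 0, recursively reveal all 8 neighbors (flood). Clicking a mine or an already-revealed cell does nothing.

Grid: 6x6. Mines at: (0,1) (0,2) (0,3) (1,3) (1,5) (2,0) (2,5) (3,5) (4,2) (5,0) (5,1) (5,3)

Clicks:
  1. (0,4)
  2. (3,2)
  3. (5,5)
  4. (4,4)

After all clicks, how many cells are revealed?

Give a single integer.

Answer: 6

Derivation:
Click 1 (0,4) count=3: revealed 1 new [(0,4)] -> total=1
Click 2 (3,2) count=1: revealed 1 new [(3,2)] -> total=2
Click 3 (5,5) count=0: revealed 4 new [(4,4) (4,5) (5,4) (5,5)] -> total=6
Click 4 (4,4) count=2: revealed 0 new [(none)] -> total=6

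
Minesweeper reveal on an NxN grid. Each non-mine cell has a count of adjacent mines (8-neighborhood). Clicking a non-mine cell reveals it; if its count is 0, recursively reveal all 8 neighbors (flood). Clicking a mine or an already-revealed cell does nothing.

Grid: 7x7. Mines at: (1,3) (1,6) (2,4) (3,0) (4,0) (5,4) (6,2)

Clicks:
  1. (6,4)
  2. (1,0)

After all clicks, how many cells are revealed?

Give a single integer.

Click 1 (6,4) count=1: revealed 1 new [(6,4)] -> total=1
Click 2 (1,0) count=0: revealed 9 new [(0,0) (0,1) (0,2) (1,0) (1,1) (1,2) (2,0) (2,1) (2,2)] -> total=10

Answer: 10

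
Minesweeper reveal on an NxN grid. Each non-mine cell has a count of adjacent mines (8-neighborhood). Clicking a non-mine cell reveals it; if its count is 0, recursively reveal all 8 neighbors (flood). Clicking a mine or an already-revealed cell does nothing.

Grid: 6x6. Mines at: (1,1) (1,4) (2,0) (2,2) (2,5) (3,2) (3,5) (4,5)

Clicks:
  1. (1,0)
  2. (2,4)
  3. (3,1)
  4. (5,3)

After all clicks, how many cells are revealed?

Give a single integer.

Answer: 14

Derivation:
Click 1 (1,0) count=2: revealed 1 new [(1,0)] -> total=1
Click 2 (2,4) count=3: revealed 1 new [(2,4)] -> total=2
Click 3 (3,1) count=3: revealed 1 new [(3,1)] -> total=3
Click 4 (5,3) count=0: revealed 11 new [(3,0) (4,0) (4,1) (4,2) (4,3) (4,4) (5,0) (5,1) (5,2) (5,3) (5,4)] -> total=14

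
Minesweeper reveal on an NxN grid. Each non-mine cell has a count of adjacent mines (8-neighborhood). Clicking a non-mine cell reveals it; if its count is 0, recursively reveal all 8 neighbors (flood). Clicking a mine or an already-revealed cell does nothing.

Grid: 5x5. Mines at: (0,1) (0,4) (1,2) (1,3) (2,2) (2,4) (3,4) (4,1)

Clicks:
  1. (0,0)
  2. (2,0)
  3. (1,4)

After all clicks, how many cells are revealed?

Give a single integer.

Click 1 (0,0) count=1: revealed 1 new [(0,0)] -> total=1
Click 2 (2,0) count=0: revealed 6 new [(1,0) (1,1) (2,0) (2,1) (3,0) (3,1)] -> total=7
Click 3 (1,4) count=3: revealed 1 new [(1,4)] -> total=8

Answer: 8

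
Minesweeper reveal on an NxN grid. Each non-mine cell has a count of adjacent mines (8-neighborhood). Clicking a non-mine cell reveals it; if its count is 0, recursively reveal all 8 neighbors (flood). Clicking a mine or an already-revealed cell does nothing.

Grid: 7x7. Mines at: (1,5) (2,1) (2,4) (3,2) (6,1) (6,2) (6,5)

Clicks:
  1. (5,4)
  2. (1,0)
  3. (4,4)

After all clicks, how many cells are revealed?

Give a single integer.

Answer: 15

Derivation:
Click 1 (5,4) count=1: revealed 1 new [(5,4)] -> total=1
Click 2 (1,0) count=1: revealed 1 new [(1,0)] -> total=2
Click 3 (4,4) count=0: revealed 13 new [(2,5) (2,6) (3,3) (3,4) (3,5) (3,6) (4,3) (4,4) (4,5) (4,6) (5,3) (5,5) (5,6)] -> total=15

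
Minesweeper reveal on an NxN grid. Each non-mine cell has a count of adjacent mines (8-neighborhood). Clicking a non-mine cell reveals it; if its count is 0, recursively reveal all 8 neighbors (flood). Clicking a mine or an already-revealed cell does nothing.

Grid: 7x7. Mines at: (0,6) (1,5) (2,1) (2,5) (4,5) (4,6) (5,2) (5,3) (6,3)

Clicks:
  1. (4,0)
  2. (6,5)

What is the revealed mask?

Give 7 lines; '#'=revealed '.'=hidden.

Answer: .......
.......
.......
##.....
##.....
##..###
##..###

Derivation:
Click 1 (4,0) count=0: revealed 8 new [(3,0) (3,1) (4,0) (4,1) (5,0) (5,1) (6,0) (6,1)] -> total=8
Click 2 (6,5) count=0: revealed 6 new [(5,4) (5,5) (5,6) (6,4) (6,5) (6,6)] -> total=14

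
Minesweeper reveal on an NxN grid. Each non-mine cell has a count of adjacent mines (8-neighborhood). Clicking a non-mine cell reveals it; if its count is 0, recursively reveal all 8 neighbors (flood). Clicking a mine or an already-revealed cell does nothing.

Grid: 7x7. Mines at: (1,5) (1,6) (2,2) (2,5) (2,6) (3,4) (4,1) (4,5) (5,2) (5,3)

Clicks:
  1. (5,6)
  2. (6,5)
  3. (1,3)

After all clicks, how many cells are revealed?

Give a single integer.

Answer: 7

Derivation:
Click 1 (5,6) count=1: revealed 1 new [(5,6)] -> total=1
Click 2 (6,5) count=0: revealed 5 new [(5,4) (5,5) (6,4) (6,5) (6,6)] -> total=6
Click 3 (1,3) count=1: revealed 1 new [(1,3)] -> total=7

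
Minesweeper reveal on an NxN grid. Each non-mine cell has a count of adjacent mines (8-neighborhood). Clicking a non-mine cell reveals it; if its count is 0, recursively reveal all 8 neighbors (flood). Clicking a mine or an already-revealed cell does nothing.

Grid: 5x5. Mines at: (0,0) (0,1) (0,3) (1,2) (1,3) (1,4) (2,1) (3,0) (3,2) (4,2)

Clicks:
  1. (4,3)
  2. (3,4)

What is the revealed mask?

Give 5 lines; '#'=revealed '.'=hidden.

Click 1 (4,3) count=2: revealed 1 new [(4,3)] -> total=1
Click 2 (3,4) count=0: revealed 5 new [(2,3) (2,4) (3,3) (3,4) (4,4)] -> total=6

Answer: .....
.....
...##
...##
...##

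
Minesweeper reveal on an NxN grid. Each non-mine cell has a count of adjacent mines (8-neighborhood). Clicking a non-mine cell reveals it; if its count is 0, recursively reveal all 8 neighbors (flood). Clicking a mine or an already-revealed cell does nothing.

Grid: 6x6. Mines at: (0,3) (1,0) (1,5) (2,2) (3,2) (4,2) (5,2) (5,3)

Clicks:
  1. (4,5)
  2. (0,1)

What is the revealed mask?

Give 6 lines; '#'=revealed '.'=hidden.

Click 1 (4,5) count=0: revealed 11 new [(2,3) (2,4) (2,5) (3,3) (3,4) (3,5) (4,3) (4,4) (4,5) (5,4) (5,5)] -> total=11
Click 2 (0,1) count=1: revealed 1 new [(0,1)] -> total=12

Answer: .#....
......
...###
...###
...###
....##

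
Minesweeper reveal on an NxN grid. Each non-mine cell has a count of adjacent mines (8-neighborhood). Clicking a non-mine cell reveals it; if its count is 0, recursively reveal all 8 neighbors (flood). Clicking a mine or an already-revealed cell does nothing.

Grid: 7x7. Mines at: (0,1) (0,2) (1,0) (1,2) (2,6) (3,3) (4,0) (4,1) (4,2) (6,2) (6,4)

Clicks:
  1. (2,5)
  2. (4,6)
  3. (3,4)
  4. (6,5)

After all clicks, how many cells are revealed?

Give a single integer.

Click 1 (2,5) count=1: revealed 1 new [(2,5)] -> total=1
Click 2 (4,6) count=0: revealed 11 new [(3,4) (3,5) (3,6) (4,4) (4,5) (4,6) (5,4) (5,5) (5,6) (6,5) (6,6)] -> total=12
Click 3 (3,4) count=1: revealed 0 new [(none)] -> total=12
Click 4 (6,5) count=1: revealed 0 new [(none)] -> total=12

Answer: 12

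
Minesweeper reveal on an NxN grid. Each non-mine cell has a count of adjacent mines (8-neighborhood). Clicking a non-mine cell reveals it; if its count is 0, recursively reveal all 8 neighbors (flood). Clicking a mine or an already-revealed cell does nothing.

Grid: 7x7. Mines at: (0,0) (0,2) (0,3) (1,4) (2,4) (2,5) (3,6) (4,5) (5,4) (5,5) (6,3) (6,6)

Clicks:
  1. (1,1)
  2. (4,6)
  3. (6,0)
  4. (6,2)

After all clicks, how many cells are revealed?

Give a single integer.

Answer: 24

Derivation:
Click 1 (1,1) count=2: revealed 1 new [(1,1)] -> total=1
Click 2 (4,6) count=3: revealed 1 new [(4,6)] -> total=2
Click 3 (6,0) count=0: revealed 22 new [(1,0) (1,2) (1,3) (2,0) (2,1) (2,2) (2,3) (3,0) (3,1) (3,2) (3,3) (4,0) (4,1) (4,2) (4,3) (5,0) (5,1) (5,2) (5,3) (6,0) (6,1) (6,2)] -> total=24
Click 4 (6,2) count=1: revealed 0 new [(none)] -> total=24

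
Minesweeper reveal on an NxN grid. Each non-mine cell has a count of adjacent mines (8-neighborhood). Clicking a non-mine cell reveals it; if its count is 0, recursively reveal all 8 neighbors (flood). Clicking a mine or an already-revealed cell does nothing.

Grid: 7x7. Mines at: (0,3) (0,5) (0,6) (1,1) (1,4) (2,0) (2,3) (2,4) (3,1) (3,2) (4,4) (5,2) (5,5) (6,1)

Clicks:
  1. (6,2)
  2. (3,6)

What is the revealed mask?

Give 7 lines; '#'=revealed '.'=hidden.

Answer: .......
.....##
.....##
.....##
.....##
.......
..#....

Derivation:
Click 1 (6,2) count=2: revealed 1 new [(6,2)] -> total=1
Click 2 (3,6) count=0: revealed 8 new [(1,5) (1,6) (2,5) (2,6) (3,5) (3,6) (4,5) (4,6)] -> total=9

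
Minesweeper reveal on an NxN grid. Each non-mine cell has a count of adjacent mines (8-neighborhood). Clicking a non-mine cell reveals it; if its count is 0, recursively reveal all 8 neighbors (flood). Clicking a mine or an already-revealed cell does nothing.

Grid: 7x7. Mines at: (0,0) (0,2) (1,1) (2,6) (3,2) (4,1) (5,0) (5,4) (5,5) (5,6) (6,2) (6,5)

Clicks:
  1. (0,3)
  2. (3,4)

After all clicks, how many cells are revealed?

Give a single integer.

Click 1 (0,3) count=1: revealed 1 new [(0,3)] -> total=1
Click 2 (3,4) count=0: revealed 16 new [(0,4) (0,5) (0,6) (1,3) (1,4) (1,5) (1,6) (2,3) (2,4) (2,5) (3,3) (3,4) (3,5) (4,3) (4,4) (4,5)] -> total=17

Answer: 17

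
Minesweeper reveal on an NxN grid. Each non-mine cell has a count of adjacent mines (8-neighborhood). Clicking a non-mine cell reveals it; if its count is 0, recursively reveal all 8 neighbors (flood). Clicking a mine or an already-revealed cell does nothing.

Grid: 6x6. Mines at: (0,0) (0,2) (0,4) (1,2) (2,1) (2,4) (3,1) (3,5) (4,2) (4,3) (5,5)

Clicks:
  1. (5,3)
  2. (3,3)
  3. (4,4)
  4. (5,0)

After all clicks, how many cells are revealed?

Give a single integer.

Click 1 (5,3) count=2: revealed 1 new [(5,3)] -> total=1
Click 2 (3,3) count=3: revealed 1 new [(3,3)] -> total=2
Click 3 (4,4) count=3: revealed 1 new [(4,4)] -> total=3
Click 4 (5,0) count=0: revealed 4 new [(4,0) (4,1) (5,0) (5,1)] -> total=7

Answer: 7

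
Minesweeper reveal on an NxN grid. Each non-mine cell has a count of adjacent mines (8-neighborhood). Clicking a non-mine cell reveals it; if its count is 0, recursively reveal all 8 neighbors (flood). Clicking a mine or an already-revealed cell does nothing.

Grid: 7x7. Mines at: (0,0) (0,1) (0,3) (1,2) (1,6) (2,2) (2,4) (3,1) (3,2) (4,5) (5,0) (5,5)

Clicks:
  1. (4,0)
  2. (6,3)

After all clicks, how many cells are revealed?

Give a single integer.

Click 1 (4,0) count=2: revealed 1 new [(4,0)] -> total=1
Click 2 (6,3) count=0: revealed 12 new [(4,1) (4,2) (4,3) (4,4) (5,1) (5,2) (5,3) (5,4) (6,1) (6,2) (6,3) (6,4)] -> total=13

Answer: 13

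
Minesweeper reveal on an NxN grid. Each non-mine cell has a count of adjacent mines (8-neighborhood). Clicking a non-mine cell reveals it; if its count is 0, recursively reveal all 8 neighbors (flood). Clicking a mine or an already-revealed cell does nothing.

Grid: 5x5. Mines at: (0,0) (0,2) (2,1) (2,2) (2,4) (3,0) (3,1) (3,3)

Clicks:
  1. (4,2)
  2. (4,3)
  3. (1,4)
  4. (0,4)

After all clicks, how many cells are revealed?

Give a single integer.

Click 1 (4,2) count=2: revealed 1 new [(4,2)] -> total=1
Click 2 (4,3) count=1: revealed 1 new [(4,3)] -> total=2
Click 3 (1,4) count=1: revealed 1 new [(1,4)] -> total=3
Click 4 (0,4) count=0: revealed 3 new [(0,3) (0,4) (1,3)] -> total=6

Answer: 6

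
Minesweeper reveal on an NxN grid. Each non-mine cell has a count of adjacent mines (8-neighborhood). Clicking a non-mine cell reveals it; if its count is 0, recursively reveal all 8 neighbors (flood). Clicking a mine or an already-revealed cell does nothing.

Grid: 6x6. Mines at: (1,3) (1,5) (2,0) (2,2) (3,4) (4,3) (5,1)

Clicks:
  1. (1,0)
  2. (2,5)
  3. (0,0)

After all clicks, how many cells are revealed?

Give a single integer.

Click 1 (1,0) count=1: revealed 1 new [(1,0)] -> total=1
Click 2 (2,5) count=2: revealed 1 new [(2,5)] -> total=2
Click 3 (0,0) count=0: revealed 5 new [(0,0) (0,1) (0,2) (1,1) (1,2)] -> total=7

Answer: 7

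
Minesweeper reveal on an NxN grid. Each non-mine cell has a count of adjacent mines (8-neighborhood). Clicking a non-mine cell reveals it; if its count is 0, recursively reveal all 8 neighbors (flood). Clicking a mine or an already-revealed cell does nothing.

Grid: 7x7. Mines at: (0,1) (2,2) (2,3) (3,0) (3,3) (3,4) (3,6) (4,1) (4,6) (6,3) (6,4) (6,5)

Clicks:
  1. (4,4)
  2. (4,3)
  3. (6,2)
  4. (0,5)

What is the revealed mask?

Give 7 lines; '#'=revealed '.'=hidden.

Answer: ..#####
..#####
....###
.......
...##..
.......
..#....

Derivation:
Click 1 (4,4) count=2: revealed 1 new [(4,4)] -> total=1
Click 2 (4,3) count=2: revealed 1 new [(4,3)] -> total=2
Click 3 (6,2) count=1: revealed 1 new [(6,2)] -> total=3
Click 4 (0,5) count=0: revealed 13 new [(0,2) (0,3) (0,4) (0,5) (0,6) (1,2) (1,3) (1,4) (1,5) (1,6) (2,4) (2,5) (2,6)] -> total=16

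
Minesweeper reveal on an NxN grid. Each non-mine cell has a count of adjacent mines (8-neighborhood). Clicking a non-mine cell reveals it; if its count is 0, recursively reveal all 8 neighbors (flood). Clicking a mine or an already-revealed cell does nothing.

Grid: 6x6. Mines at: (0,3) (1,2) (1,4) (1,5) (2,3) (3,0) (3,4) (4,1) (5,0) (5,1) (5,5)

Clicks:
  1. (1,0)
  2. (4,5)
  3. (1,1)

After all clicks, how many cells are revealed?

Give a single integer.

Click 1 (1,0) count=0: revealed 6 new [(0,0) (0,1) (1,0) (1,1) (2,0) (2,1)] -> total=6
Click 2 (4,5) count=2: revealed 1 new [(4,5)] -> total=7
Click 3 (1,1) count=1: revealed 0 new [(none)] -> total=7

Answer: 7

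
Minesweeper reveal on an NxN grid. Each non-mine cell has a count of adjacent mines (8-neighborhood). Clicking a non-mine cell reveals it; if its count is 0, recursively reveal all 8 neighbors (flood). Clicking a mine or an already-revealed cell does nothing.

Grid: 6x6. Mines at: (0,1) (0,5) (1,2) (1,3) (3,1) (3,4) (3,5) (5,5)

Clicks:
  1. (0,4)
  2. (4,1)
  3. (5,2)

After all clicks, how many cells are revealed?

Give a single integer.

Answer: 11

Derivation:
Click 1 (0,4) count=2: revealed 1 new [(0,4)] -> total=1
Click 2 (4,1) count=1: revealed 1 new [(4,1)] -> total=2
Click 3 (5,2) count=0: revealed 9 new [(4,0) (4,2) (4,3) (4,4) (5,0) (5,1) (5,2) (5,3) (5,4)] -> total=11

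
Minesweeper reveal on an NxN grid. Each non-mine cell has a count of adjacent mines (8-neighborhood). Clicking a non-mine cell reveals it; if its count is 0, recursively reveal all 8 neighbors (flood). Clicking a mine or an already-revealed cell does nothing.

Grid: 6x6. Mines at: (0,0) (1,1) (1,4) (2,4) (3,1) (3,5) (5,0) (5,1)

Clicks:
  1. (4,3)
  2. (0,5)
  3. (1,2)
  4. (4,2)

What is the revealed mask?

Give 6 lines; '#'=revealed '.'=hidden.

Answer: .....#
..#...
......
..###.
..####
..####

Derivation:
Click 1 (4,3) count=0: revealed 11 new [(3,2) (3,3) (3,4) (4,2) (4,3) (4,4) (4,5) (5,2) (5,3) (5,4) (5,5)] -> total=11
Click 2 (0,5) count=1: revealed 1 new [(0,5)] -> total=12
Click 3 (1,2) count=1: revealed 1 new [(1,2)] -> total=13
Click 4 (4,2) count=2: revealed 0 new [(none)] -> total=13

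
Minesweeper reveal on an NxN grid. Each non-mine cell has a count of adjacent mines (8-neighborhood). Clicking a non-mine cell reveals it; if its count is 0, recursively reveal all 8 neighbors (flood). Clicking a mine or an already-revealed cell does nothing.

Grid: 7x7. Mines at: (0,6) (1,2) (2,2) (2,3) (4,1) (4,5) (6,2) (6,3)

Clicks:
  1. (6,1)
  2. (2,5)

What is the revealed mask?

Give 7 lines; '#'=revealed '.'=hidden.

Answer: .......
....###
....###
....###
.......
.......
.#.....

Derivation:
Click 1 (6,1) count=1: revealed 1 new [(6,1)] -> total=1
Click 2 (2,5) count=0: revealed 9 new [(1,4) (1,5) (1,6) (2,4) (2,5) (2,6) (3,4) (3,5) (3,6)] -> total=10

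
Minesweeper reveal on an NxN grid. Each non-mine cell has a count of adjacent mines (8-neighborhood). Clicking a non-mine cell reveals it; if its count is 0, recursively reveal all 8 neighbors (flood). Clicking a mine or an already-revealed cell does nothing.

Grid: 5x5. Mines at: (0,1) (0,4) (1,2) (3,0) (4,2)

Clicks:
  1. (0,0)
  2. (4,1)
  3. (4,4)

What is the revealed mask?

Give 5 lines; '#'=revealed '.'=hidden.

Click 1 (0,0) count=1: revealed 1 new [(0,0)] -> total=1
Click 2 (4,1) count=2: revealed 1 new [(4,1)] -> total=2
Click 3 (4,4) count=0: revealed 8 new [(1,3) (1,4) (2,3) (2,4) (3,3) (3,4) (4,3) (4,4)] -> total=10

Answer: #....
...##
...##
...##
.#.##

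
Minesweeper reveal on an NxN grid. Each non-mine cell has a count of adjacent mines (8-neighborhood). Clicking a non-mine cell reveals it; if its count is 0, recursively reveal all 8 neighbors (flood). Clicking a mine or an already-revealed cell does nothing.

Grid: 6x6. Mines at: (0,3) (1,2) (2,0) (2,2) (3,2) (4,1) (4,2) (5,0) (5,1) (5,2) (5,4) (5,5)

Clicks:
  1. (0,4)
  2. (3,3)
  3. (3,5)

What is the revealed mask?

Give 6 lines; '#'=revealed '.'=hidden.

Click 1 (0,4) count=1: revealed 1 new [(0,4)] -> total=1
Click 2 (3,3) count=3: revealed 1 new [(3,3)] -> total=2
Click 3 (3,5) count=0: revealed 12 new [(0,5) (1,3) (1,4) (1,5) (2,3) (2,4) (2,5) (3,4) (3,5) (4,3) (4,4) (4,5)] -> total=14

Answer: ....##
...###
...###
...###
...###
......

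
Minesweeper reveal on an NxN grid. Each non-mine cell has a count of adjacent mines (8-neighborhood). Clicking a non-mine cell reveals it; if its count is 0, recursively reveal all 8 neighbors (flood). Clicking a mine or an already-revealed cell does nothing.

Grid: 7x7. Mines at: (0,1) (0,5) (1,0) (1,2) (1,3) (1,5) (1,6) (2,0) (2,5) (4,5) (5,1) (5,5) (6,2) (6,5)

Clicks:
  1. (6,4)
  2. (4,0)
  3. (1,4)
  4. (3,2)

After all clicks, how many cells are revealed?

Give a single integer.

Click 1 (6,4) count=2: revealed 1 new [(6,4)] -> total=1
Click 2 (4,0) count=1: revealed 1 new [(4,0)] -> total=2
Click 3 (1,4) count=4: revealed 1 new [(1,4)] -> total=3
Click 4 (3,2) count=0: revealed 15 new [(2,1) (2,2) (2,3) (2,4) (3,1) (3,2) (3,3) (3,4) (4,1) (4,2) (4,3) (4,4) (5,2) (5,3) (5,4)] -> total=18

Answer: 18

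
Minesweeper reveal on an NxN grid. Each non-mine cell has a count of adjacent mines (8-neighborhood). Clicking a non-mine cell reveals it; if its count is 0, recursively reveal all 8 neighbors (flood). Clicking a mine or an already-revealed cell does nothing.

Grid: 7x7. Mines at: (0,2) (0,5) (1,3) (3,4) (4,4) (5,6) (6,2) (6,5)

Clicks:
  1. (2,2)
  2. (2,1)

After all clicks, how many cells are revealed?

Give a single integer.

Answer: 23

Derivation:
Click 1 (2,2) count=1: revealed 1 new [(2,2)] -> total=1
Click 2 (2,1) count=0: revealed 22 new [(0,0) (0,1) (1,0) (1,1) (1,2) (2,0) (2,1) (2,3) (3,0) (3,1) (3,2) (3,3) (4,0) (4,1) (4,2) (4,3) (5,0) (5,1) (5,2) (5,3) (6,0) (6,1)] -> total=23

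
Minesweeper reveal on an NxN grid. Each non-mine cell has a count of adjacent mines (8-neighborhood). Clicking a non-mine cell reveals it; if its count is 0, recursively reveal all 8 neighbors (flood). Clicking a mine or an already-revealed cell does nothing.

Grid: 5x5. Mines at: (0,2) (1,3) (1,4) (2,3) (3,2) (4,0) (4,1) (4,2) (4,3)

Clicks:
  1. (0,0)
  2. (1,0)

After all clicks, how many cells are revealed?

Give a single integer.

Answer: 8

Derivation:
Click 1 (0,0) count=0: revealed 8 new [(0,0) (0,1) (1,0) (1,1) (2,0) (2,1) (3,0) (3,1)] -> total=8
Click 2 (1,0) count=0: revealed 0 new [(none)] -> total=8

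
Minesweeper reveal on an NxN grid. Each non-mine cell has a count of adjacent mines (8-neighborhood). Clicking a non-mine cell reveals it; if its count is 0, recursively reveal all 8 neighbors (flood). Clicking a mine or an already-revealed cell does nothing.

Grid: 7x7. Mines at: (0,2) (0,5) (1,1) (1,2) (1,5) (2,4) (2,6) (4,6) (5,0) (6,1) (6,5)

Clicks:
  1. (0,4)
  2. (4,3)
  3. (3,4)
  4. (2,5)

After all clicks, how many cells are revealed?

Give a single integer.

Click 1 (0,4) count=2: revealed 1 new [(0,4)] -> total=1
Click 2 (4,3) count=0: revealed 24 new [(2,0) (2,1) (2,2) (2,3) (3,0) (3,1) (3,2) (3,3) (3,4) (3,5) (4,0) (4,1) (4,2) (4,3) (4,4) (4,5) (5,1) (5,2) (5,3) (5,4) (5,5) (6,2) (6,3) (6,4)] -> total=25
Click 3 (3,4) count=1: revealed 0 new [(none)] -> total=25
Click 4 (2,5) count=3: revealed 1 new [(2,5)] -> total=26

Answer: 26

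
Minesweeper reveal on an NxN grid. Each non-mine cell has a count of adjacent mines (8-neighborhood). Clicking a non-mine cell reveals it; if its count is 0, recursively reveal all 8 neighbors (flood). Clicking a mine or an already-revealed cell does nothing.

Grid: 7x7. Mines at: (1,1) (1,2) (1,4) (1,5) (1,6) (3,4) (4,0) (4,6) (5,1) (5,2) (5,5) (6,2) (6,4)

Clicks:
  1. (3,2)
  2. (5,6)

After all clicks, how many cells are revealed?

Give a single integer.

Click 1 (3,2) count=0: revealed 9 new [(2,1) (2,2) (2,3) (3,1) (3,2) (3,3) (4,1) (4,2) (4,3)] -> total=9
Click 2 (5,6) count=2: revealed 1 new [(5,6)] -> total=10

Answer: 10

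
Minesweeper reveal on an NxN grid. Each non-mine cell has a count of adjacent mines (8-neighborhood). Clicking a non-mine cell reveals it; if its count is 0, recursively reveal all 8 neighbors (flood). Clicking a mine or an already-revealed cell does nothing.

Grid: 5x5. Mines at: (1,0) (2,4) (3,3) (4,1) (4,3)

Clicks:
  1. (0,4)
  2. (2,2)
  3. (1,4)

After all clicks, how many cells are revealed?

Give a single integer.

Answer: 11

Derivation:
Click 1 (0,4) count=0: revealed 11 new [(0,1) (0,2) (0,3) (0,4) (1,1) (1,2) (1,3) (1,4) (2,1) (2,2) (2,3)] -> total=11
Click 2 (2,2) count=1: revealed 0 new [(none)] -> total=11
Click 3 (1,4) count=1: revealed 0 new [(none)] -> total=11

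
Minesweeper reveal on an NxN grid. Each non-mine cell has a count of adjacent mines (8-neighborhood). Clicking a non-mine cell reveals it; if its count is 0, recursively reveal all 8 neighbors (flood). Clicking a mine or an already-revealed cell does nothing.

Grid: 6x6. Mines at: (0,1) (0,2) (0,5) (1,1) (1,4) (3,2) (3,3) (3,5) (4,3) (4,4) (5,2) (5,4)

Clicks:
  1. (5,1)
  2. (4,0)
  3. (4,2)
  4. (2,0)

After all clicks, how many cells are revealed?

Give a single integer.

Click 1 (5,1) count=1: revealed 1 new [(5,1)] -> total=1
Click 2 (4,0) count=0: revealed 7 new [(2,0) (2,1) (3,0) (3,1) (4,0) (4,1) (5,0)] -> total=8
Click 3 (4,2) count=4: revealed 1 new [(4,2)] -> total=9
Click 4 (2,0) count=1: revealed 0 new [(none)] -> total=9

Answer: 9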